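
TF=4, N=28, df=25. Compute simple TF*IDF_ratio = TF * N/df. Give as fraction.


TF * (N/df)
= 4 * (28/25)
= 4 * 28/25
= 112/25

112/25


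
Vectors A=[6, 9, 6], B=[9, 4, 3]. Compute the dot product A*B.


Dot product = sum of element-wise products
A[0]*B[0] = 6*9 = 54
A[1]*B[1] = 9*4 = 36
A[2]*B[2] = 6*3 = 18
Sum = 54 + 36 + 18 = 108

108


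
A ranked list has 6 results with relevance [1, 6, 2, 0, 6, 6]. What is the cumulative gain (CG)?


Cumulative Gain = sum of relevance scores
Position 1: rel=1, running sum=1
Position 2: rel=6, running sum=7
Position 3: rel=2, running sum=9
Position 4: rel=0, running sum=9
Position 5: rel=6, running sum=15
Position 6: rel=6, running sum=21
CG = 21

21


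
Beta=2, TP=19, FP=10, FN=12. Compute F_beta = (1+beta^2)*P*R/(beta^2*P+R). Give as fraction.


P = TP/(TP+FP) = 19/29 = 19/29
R = TP/(TP+FN) = 19/31 = 19/31
beta^2 = 2^2 = 4
(1 + beta^2) = 5
Numerator = (1+beta^2)*P*R = 1805/899
Denominator = beta^2*P + R = 76/29 + 19/31 = 2907/899
F_beta = 95/153

95/153


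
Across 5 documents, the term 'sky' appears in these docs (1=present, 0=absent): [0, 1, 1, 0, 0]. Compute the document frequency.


Checking each document for 'sky':
Doc 1: absent
Doc 2: present
Doc 3: present
Doc 4: absent
Doc 5: absent
df = sum of presences = 0 + 1 + 1 + 0 + 0 = 2

2


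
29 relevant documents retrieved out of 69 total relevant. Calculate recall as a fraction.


Recall = retrieved_relevant / total_relevant
= 29 / 69
= 29 / (29 + 40)
= 29/69

29/69


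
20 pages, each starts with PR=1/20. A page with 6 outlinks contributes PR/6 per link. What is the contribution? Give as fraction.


Initial PR = 1/20 = 1/20
Outlinks = 6
Contribution per link = PR / outlinks
= 1/20 / 6
= 1/120

1/120


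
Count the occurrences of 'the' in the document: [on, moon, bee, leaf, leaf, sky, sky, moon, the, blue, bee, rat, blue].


Document has 13 words
Scanning for 'the':
Found at positions: [8]
Count = 1

1


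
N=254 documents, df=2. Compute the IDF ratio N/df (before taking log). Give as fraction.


IDF ratio = N / df
= 254 / 2
= 127

127


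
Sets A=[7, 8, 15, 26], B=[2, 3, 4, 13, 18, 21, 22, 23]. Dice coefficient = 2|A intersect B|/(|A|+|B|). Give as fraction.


A intersect B = []
|A intersect B| = 0
|A| = 4, |B| = 8
Dice = 2*0 / (4+8)
= 0 / 12 = 0

0


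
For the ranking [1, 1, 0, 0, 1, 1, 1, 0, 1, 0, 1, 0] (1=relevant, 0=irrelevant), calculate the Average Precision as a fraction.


Computing P@k for each relevant position:
Position 1: relevant, P@1 = 1/1 = 1
Position 2: relevant, P@2 = 2/2 = 1
Position 3: not relevant
Position 4: not relevant
Position 5: relevant, P@5 = 3/5 = 3/5
Position 6: relevant, P@6 = 4/6 = 2/3
Position 7: relevant, P@7 = 5/7 = 5/7
Position 8: not relevant
Position 9: relevant, P@9 = 6/9 = 2/3
Position 10: not relevant
Position 11: relevant, P@11 = 7/11 = 7/11
Position 12: not relevant
Sum of P@k = 1 + 1 + 3/5 + 2/3 + 5/7 + 2/3 + 7/11 = 6103/1155
AP = 6103/1155 / 7 = 6103/8085

6103/8085


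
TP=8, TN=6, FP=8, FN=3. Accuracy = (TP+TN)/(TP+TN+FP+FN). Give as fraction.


Accuracy = (TP + TN) / (TP + TN + FP + FN)
TP + TN = 8 + 6 = 14
Total = 8 + 6 + 8 + 3 = 25
Accuracy = 14 / 25 = 14/25

14/25


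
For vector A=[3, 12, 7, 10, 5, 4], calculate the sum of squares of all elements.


|A|^2 = sum of squared components
A[0]^2 = 3^2 = 9
A[1]^2 = 12^2 = 144
A[2]^2 = 7^2 = 49
A[3]^2 = 10^2 = 100
A[4]^2 = 5^2 = 25
A[5]^2 = 4^2 = 16
Sum = 9 + 144 + 49 + 100 + 25 + 16 = 343

343


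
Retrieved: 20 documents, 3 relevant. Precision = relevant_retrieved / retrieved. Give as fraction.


Precision = relevant_retrieved / total_retrieved
= 3 / 20
= 3 / (3 + 17)
= 3/20

3/20


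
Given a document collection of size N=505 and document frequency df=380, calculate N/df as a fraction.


IDF ratio = N / df
= 505 / 380
= 101/76

101/76


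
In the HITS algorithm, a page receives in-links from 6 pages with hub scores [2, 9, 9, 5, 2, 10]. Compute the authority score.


Authority = sum of hub scores of in-linkers
In-link 1: hub score = 2
In-link 2: hub score = 9
In-link 3: hub score = 9
In-link 4: hub score = 5
In-link 5: hub score = 2
In-link 6: hub score = 10
Authority = 2 + 9 + 9 + 5 + 2 + 10 = 37

37


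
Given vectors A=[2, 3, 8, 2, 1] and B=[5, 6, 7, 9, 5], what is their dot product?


Dot product = sum of element-wise products
A[0]*B[0] = 2*5 = 10
A[1]*B[1] = 3*6 = 18
A[2]*B[2] = 8*7 = 56
A[3]*B[3] = 2*9 = 18
A[4]*B[4] = 1*5 = 5
Sum = 10 + 18 + 56 + 18 + 5 = 107

107


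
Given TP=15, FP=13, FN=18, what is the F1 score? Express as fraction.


F1 = 2 * P * R / (P + R)
P = TP/(TP+FP) = 15/28 = 15/28
R = TP/(TP+FN) = 15/33 = 5/11
2 * P * R = 2 * 15/28 * 5/11 = 75/154
P + R = 15/28 + 5/11 = 305/308
F1 = 75/154 / 305/308 = 30/61

30/61


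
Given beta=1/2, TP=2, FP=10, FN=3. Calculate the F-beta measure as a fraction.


P = TP/(TP+FP) = 2/12 = 1/6
R = TP/(TP+FN) = 2/5 = 2/5
beta^2 = 1/2^2 = 1/4
(1 + beta^2) = 5/4
Numerator = (1+beta^2)*P*R = 1/12
Denominator = beta^2*P + R = 1/24 + 2/5 = 53/120
F_beta = 10/53

10/53


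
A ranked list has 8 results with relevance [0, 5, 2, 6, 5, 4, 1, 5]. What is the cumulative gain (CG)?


Cumulative Gain = sum of relevance scores
Position 1: rel=0, running sum=0
Position 2: rel=5, running sum=5
Position 3: rel=2, running sum=7
Position 4: rel=6, running sum=13
Position 5: rel=5, running sum=18
Position 6: rel=4, running sum=22
Position 7: rel=1, running sum=23
Position 8: rel=5, running sum=28
CG = 28

28


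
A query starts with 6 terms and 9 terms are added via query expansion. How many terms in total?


Original terms: 6
Expansion terms: 9
Total = 6 + 9 = 15

15


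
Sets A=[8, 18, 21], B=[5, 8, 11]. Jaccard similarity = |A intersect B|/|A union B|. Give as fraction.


A intersect B = [8]
|A intersect B| = 1
A union B = [5, 8, 11, 18, 21]
|A union B| = 5
Jaccard = 1/5 = 1/5

1/5


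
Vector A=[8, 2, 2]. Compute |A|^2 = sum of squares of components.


|A|^2 = sum of squared components
A[0]^2 = 8^2 = 64
A[1]^2 = 2^2 = 4
A[2]^2 = 2^2 = 4
Sum = 64 + 4 + 4 = 72

72


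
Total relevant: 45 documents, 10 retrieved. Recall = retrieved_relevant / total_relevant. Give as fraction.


Recall = retrieved_relevant / total_relevant
= 10 / 45
= 10 / (10 + 35)
= 2/9

2/9


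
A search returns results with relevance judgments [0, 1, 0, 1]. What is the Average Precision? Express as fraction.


Computing P@k for each relevant position:
Position 1: not relevant
Position 2: relevant, P@2 = 1/2 = 1/2
Position 3: not relevant
Position 4: relevant, P@4 = 2/4 = 1/2
Sum of P@k = 1/2 + 1/2 = 1
AP = 1 / 2 = 1/2

1/2


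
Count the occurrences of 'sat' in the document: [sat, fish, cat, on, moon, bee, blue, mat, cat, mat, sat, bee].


Document has 12 words
Scanning for 'sat':
Found at positions: [0, 10]
Count = 2

2


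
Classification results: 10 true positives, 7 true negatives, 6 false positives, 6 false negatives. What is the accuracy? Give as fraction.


Accuracy = (TP + TN) / (TP + TN + FP + FN)
TP + TN = 10 + 7 = 17
Total = 10 + 7 + 6 + 6 = 29
Accuracy = 17 / 29 = 17/29

17/29


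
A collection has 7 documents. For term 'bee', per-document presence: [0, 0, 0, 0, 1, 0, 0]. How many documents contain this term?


Checking each document for 'bee':
Doc 1: absent
Doc 2: absent
Doc 3: absent
Doc 4: absent
Doc 5: present
Doc 6: absent
Doc 7: absent
df = sum of presences = 0 + 0 + 0 + 0 + 1 + 0 + 0 = 1

1


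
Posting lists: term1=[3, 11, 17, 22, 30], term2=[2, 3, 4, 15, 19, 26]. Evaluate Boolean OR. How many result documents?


Boolean OR: find union of posting lists
term1 docs: [3, 11, 17, 22, 30]
term2 docs: [2, 3, 4, 15, 19, 26]
Union: [2, 3, 4, 11, 15, 17, 19, 22, 26, 30]
|union| = 10

10


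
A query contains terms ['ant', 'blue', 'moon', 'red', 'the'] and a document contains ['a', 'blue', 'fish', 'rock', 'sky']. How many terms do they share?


Query terms: ['ant', 'blue', 'moon', 'red', 'the']
Document terms: ['a', 'blue', 'fish', 'rock', 'sky']
Common terms: ['blue']
Overlap count = 1

1


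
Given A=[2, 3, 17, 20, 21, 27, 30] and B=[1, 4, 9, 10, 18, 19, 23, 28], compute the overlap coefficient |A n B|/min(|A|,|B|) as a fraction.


A intersect B = []
|A intersect B| = 0
min(|A|, |B|) = min(7, 8) = 7
Overlap = 0 / 7 = 0

0


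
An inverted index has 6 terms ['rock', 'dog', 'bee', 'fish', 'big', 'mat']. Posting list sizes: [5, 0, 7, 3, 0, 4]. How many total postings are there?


Summing posting list sizes:
'rock': 5 postings
'dog': 0 postings
'bee': 7 postings
'fish': 3 postings
'big': 0 postings
'mat': 4 postings
Total = 5 + 0 + 7 + 3 + 0 + 4 = 19

19


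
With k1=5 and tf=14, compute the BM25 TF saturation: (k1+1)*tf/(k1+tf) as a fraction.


BM25 TF component = (k1+1)*tf / (k1+tf)
k1 = 5, tf = 14
Numerator = (5+1)*14 = 84
Denominator = 5 + 14 = 19
= 84/19 = 84/19

84/19


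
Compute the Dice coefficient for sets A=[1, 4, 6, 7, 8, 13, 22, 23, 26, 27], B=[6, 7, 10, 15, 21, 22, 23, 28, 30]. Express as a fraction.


A intersect B = [6, 7, 22, 23]
|A intersect B| = 4
|A| = 10, |B| = 9
Dice = 2*4 / (10+9)
= 8 / 19 = 8/19

8/19


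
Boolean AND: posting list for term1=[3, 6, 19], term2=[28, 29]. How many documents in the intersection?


Boolean AND: find intersection of posting lists
term1 docs: [3, 6, 19]
term2 docs: [28, 29]
Intersection: []
|intersection| = 0

0


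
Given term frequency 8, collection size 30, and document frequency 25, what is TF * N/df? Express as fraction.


TF * (N/df)
= 8 * (30/25)
= 8 * 6/5
= 48/5

48/5


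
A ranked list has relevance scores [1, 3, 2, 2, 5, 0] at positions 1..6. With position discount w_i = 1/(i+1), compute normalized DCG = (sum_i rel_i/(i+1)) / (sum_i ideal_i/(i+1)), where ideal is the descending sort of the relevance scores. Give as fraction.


Position discount weights w_i = 1/(i+1) for i=1..6:
Weights = [1/2, 1/3, 1/4, 1/5, 1/6, 1/7]
Actual relevance: [1, 3, 2, 2, 5, 0]
DCG = 1/2 + 3/3 + 2/4 + 2/5 + 5/6 + 0/7 = 97/30
Ideal relevance (sorted desc): [5, 3, 2, 2, 1, 0]
Ideal DCG = 5/2 + 3/3 + 2/4 + 2/5 + 1/6 + 0/7 = 137/30
nDCG = DCG / ideal_DCG = 97/30 / 137/30 = 97/137

97/137


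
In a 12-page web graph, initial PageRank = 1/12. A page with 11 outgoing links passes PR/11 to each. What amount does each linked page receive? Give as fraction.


Initial PR = 1/12 = 1/12
Outlinks = 11
Contribution per link = PR / outlinks
= 1/12 / 11
= 1/132

1/132


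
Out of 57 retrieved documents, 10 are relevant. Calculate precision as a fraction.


Precision = relevant_retrieved / total_retrieved
= 10 / 57
= 10 / (10 + 47)
= 10/57

10/57


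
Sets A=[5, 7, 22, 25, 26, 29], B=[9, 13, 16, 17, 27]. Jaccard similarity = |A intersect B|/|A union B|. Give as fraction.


A intersect B = []
|A intersect B| = 0
A union B = [5, 7, 9, 13, 16, 17, 22, 25, 26, 27, 29]
|A union B| = 11
Jaccard = 0/11 = 0

0


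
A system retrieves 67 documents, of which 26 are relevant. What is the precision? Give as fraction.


Precision = relevant_retrieved / total_retrieved
= 26 / 67
= 26 / (26 + 41)
= 26/67

26/67


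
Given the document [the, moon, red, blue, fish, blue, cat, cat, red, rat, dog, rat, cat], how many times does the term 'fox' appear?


Document has 13 words
Scanning for 'fox':
Term not found in document
Count = 0

0


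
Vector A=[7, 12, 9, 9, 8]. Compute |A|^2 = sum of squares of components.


|A|^2 = sum of squared components
A[0]^2 = 7^2 = 49
A[1]^2 = 12^2 = 144
A[2]^2 = 9^2 = 81
A[3]^2 = 9^2 = 81
A[4]^2 = 8^2 = 64
Sum = 49 + 144 + 81 + 81 + 64 = 419

419


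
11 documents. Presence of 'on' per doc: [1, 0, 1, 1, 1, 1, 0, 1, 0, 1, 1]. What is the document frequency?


Checking each document for 'on':
Doc 1: present
Doc 2: absent
Doc 3: present
Doc 4: present
Doc 5: present
Doc 6: present
Doc 7: absent
Doc 8: present
Doc 9: absent
Doc 10: present
Doc 11: present
df = sum of presences = 1 + 0 + 1 + 1 + 1 + 1 + 0 + 1 + 0 + 1 + 1 = 8

8


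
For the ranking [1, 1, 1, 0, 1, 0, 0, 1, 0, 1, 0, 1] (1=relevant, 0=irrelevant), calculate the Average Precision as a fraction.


Computing P@k for each relevant position:
Position 1: relevant, P@1 = 1/1 = 1
Position 2: relevant, P@2 = 2/2 = 1
Position 3: relevant, P@3 = 3/3 = 1
Position 4: not relevant
Position 5: relevant, P@5 = 4/5 = 4/5
Position 6: not relevant
Position 7: not relevant
Position 8: relevant, P@8 = 5/8 = 5/8
Position 9: not relevant
Position 10: relevant, P@10 = 6/10 = 3/5
Position 11: not relevant
Position 12: relevant, P@12 = 7/12 = 7/12
Sum of P@k = 1 + 1 + 1 + 4/5 + 5/8 + 3/5 + 7/12 = 673/120
AP = 673/120 / 7 = 673/840

673/840


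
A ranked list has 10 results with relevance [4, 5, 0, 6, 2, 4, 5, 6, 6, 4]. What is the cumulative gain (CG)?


Cumulative Gain = sum of relevance scores
Position 1: rel=4, running sum=4
Position 2: rel=5, running sum=9
Position 3: rel=0, running sum=9
Position 4: rel=6, running sum=15
Position 5: rel=2, running sum=17
Position 6: rel=4, running sum=21
Position 7: rel=5, running sum=26
Position 8: rel=6, running sum=32
Position 9: rel=6, running sum=38
Position 10: rel=4, running sum=42
CG = 42

42


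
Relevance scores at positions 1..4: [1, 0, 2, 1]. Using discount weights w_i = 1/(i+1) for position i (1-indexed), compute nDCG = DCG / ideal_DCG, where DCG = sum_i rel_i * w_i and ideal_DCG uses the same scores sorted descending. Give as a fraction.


Position discount weights w_i = 1/(i+1) for i=1..4:
Weights = [1/2, 1/3, 1/4, 1/5]
Actual relevance: [1, 0, 2, 1]
DCG = 1/2 + 0/3 + 2/4 + 1/5 = 6/5
Ideal relevance (sorted desc): [2, 1, 1, 0]
Ideal DCG = 2/2 + 1/3 + 1/4 + 0/5 = 19/12
nDCG = DCG / ideal_DCG = 6/5 / 19/12 = 72/95

72/95


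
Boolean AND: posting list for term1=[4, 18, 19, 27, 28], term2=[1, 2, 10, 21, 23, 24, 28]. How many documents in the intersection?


Boolean AND: find intersection of posting lists
term1 docs: [4, 18, 19, 27, 28]
term2 docs: [1, 2, 10, 21, 23, 24, 28]
Intersection: [28]
|intersection| = 1

1


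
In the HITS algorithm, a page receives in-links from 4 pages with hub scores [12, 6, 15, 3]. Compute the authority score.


Authority = sum of hub scores of in-linkers
In-link 1: hub score = 12
In-link 2: hub score = 6
In-link 3: hub score = 15
In-link 4: hub score = 3
Authority = 12 + 6 + 15 + 3 = 36

36


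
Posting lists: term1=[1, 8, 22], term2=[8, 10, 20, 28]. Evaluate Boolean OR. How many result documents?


Boolean OR: find union of posting lists
term1 docs: [1, 8, 22]
term2 docs: [8, 10, 20, 28]
Union: [1, 8, 10, 20, 22, 28]
|union| = 6

6


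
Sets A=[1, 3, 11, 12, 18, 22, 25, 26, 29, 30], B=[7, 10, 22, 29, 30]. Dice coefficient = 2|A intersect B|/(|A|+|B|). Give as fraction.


A intersect B = [22, 29, 30]
|A intersect B| = 3
|A| = 10, |B| = 5
Dice = 2*3 / (10+5)
= 6 / 15 = 2/5

2/5


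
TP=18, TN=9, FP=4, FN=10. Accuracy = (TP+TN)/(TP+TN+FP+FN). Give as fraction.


Accuracy = (TP + TN) / (TP + TN + FP + FN)
TP + TN = 18 + 9 = 27
Total = 18 + 9 + 4 + 10 = 41
Accuracy = 27 / 41 = 27/41

27/41


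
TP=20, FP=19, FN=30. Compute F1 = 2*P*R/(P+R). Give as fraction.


F1 = 2 * P * R / (P + R)
P = TP/(TP+FP) = 20/39 = 20/39
R = TP/(TP+FN) = 20/50 = 2/5
2 * P * R = 2 * 20/39 * 2/5 = 16/39
P + R = 20/39 + 2/5 = 178/195
F1 = 16/39 / 178/195 = 40/89

40/89


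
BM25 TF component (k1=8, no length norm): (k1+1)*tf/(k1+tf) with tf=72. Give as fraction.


BM25 TF component = (k1+1)*tf / (k1+tf)
k1 = 8, tf = 72
Numerator = (8+1)*72 = 648
Denominator = 8 + 72 = 80
= 648/80 = 81/10

81/10


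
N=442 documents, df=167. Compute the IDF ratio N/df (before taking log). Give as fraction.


IDF ratio = N / df
= 442 / 167
= 442/167

442/167


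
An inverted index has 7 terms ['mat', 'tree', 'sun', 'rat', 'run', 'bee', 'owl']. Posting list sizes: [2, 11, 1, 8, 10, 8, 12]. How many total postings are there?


Summing posting list sizes:
'mat': 2 postings
'tree': 11 postings
'sun': 1 postings
'rat': 8 postings
'run': 10 postings
'bee': 8 postings
'owl': 12 postings
Total = 2 + 11 + 1 + 8 + 10 + 8 + 12 = 52

52


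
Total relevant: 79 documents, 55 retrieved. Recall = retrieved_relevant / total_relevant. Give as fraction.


Recall = retrieved_relevant / total_relevant
= 55 / 79
= 55 / (55 + 24)
= 55/79

55/79


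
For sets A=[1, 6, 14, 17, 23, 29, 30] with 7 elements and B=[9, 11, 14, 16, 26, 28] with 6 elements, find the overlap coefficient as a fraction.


A intersect B = [14]
|A intersect B| = 1
min(|A|, |B|) = min(7, 6) = 6
Overlap = 1 / 6 = 1/6

1/6


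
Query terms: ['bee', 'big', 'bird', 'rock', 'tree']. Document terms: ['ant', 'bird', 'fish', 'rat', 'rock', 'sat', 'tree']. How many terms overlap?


Query terms: ['bee', 'big', 'bird', 'rock', 'tree']
Document terms: ['ant', 'bird', 'fish', 'rat', 'rock', 'sat', 'tree']
Common terms: ['bird', 'rock', 'tree']
Overlap count = 3

3


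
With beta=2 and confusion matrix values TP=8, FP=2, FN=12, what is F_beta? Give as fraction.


P = TP/(TP+FP) = 8/10 = 4/5
R = TP/(TP+FN) = 8/20 = 2/5
beta^2 = 2^2 = 4
(1 + beta^2) = 5
Numerator = (1+beta^2)*P*R = 8/5
Denominator = beta^2*P + R = 16/5 + 2/5 = 18/5
F_beta = 4/9

4/9


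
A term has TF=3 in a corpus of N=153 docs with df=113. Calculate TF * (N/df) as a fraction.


TF * (N/df)
= 3 * (153/113)
= 3 * 153/113
= 459/113

459/113


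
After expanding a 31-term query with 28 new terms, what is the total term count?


Original terms: 31
Expansion terms: 28
Total = 31 + 28 = 59

59


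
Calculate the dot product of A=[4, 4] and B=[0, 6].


Dot product = sum of element-wise products
A[0]*B[0] = 4*0 = 0
A[1]*B[1] = 4*6 = 24
Sum = 0 + 24 = 24

24


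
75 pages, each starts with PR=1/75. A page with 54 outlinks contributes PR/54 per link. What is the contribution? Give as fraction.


Initial PR = 1/75 = 1/75
Outlinks = 54
Contribution per link = PR / outlinks
= 1/75 / 54
= 1/4050

1/4050


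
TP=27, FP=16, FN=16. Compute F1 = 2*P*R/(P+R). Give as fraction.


F1 = 2 * P * R / (P + R)
P = TP/(TP+FP) = 27/43 = 27/43
R = TP/(TP+FN) = 27/43 = 27/43
2 * P * R = 2 * 27/43 * 27/43 = 1458/1849
P + R = 27/43 + 27/43 = 54/43
F1 = 1458/1849 / 54/43 = 27/43

27/43


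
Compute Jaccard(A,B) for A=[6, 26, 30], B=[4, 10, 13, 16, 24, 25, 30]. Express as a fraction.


A intersect B = [30]
|A intersect B| = 1
A union B = [4, 6, 10, 13, 16, 24, 25, 26, 30]
|A union B| = 9
Jaccard = 1/9 = 1/9

1/9


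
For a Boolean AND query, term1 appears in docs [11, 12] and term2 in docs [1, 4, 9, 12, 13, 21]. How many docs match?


Boolean AND: find intersection of posting lists
term1 docs: [11, 12]
term2 docs: [1, 4, 9, 12, 13, 21]
Intersection: [12]
|intersection| = 1

1


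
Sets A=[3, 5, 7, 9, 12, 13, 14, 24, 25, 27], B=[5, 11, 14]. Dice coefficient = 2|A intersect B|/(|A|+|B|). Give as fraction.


A intersect B = [5, 14]
|A intersect B| = 2
|A| = 10, |B| = 3
Dice = 2*2 / (10+3)
= 4 / 13 = 4/13

4/13


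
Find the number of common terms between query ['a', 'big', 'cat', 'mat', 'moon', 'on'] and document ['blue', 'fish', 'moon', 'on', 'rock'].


Query terms: ['a', 'big', 'cat', 'mat', 'moon', 'on']
Document terms: ['blue', 'fish', 'moon', 'on', 'rock']
Common terms: ['moon', 'on']
Overlap count = 2

2


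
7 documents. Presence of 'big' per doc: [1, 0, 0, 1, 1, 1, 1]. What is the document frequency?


Checking each document for 'big':
Doc 1: present
Doc 2: absent
Doc 3: absent
Doc 4: present
Doc 5: present
Doc 6: present
Doc 7: present
df = sum of presences = 1 + 0 + 0 + 1 + 1 + 1 + 1 = 5

5


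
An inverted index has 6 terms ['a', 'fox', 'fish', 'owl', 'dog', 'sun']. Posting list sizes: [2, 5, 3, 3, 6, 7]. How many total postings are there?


Summing posting list sizes:
'a': 2 postings
'fox': 5 postings
'fish': 3 postings
'owl': 3 postings
'dog': 6 postings
'sun': 7 postings
Total = 2 + 5 + 3 + 3 + 6 + 7 = 26

26


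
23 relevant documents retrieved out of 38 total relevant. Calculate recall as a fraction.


Recall = retrieved_relevant / total_relevant
= 23 / 38
= 23 / (23 + 15)
= 23/38

23/38


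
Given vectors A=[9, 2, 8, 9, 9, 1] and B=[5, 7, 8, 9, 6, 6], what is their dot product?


Dot product = sum of element-wise products
A[0]*B[0] = 9*5 = 45
A[1]*B[1] = 2*7 = 14
A[2]*B[2] = 8*8 = 64
A[3]*B[3] = 9*9 = 81
A[4]*B[4] = 9*6 = 54
A[5]*B[5] = 1*6 = 6
Sum = 45 + 14 + 64 + 81 + 54 + 6 = 264

264


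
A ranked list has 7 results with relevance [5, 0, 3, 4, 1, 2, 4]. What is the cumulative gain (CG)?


Cumulative Gain = sum of relevance scores
Position 1: rel=5, running sum=5
Position 2: rel=0, running sum=5
Position 3: rel=3, running sum=8
Position 4: rel=4, running sum=12
Position 5: rel=1, running sum=13
Position 6: rel=2, running sum=15
Position 7: rel=4, running sum=19
CG = 19

19


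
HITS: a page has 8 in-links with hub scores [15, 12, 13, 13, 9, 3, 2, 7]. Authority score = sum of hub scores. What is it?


Authority = sum of hub scores of in-linkers
In-link 1: hub score = 15
In-link 2: hub score = 12
In-link 3: hub score = 13
In-link 4: hub score = 13
In-link 5: hub score = 9
In-link 6: hub score = 3
In-link 7: hub score = 2
In-link 8: hub score = 7
Authority = 15 + 12 + 13 + 13 + 9 + 3 + 2 + 7 = 74

74


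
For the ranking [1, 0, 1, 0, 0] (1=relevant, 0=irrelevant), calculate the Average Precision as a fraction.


Computing P@k for each relevant position:
Position 1: relevant, P@1 = 1/1 = 1
Position 2: not relevant
Position 3: relevant, P@3 = 2/3 = 2/3
Position 4: not relevant
Position 5: not relevant
Sum of P@k = 1 + 2/3 = 5/3
AP = 5/3 / 2 = 5/6

5/6


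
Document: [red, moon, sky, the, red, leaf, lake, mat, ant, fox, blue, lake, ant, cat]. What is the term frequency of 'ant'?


Document has 14 words
Scanning for 'ant':
Found at positions: [8, 12]
Count = 2

2


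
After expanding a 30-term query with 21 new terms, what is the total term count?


Original terms: 30
Expansion terms: 21
Total = 30 + 21 = 51

51


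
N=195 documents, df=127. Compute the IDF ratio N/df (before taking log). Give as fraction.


IDF ratio = N / df
= 195 / 127
= 195/127

195/127


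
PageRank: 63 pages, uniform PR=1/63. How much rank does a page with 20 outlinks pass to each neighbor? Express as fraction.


Initial PR = 1/63 = 1/63
Outlinks = 20
Contribution per link = PR / outlinks
= 1/63 / 20
= 1/1260

1/1260


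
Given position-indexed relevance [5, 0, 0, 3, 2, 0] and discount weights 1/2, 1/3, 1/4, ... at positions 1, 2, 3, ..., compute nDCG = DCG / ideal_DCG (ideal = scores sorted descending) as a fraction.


Position discount weights w_i = 1/(i+1) for i=1..6:
Weights = [1/2, 1/3, 1/4, 1/5, 1/6, 1/7]
Actual relevance: [5, 0, 0, 3, 2, 0]
DCG = 5/2 + 0/3 + 0/4 + 3/5 + 2/6 + 0/7 = 103/30
Ideal relevance (sorted desc): [5, 3, 2, 0, 0, 0]
Ideal DCG = 5/2 + 3/3 + 2/4 + 0/5 + 0/6 + 0/7 = 4
nDCG = DCG / ideal_DCG = 103/30 / 4 = 103/120

103/120


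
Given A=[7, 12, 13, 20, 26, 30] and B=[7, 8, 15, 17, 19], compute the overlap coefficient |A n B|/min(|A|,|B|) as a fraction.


A intersect B = [7]
|A intersect B| = 1
min(|A|, |B|) = min(6, 5) = 5
Overlap = 1 / 5 = 1/5

1/5


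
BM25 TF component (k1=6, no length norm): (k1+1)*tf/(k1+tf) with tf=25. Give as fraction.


BM25 TF component = (k1+1)*tf / (k1+tf)
k1 = 6, tf = 25
Numerator = (6+1)*25 = 175
Denominator = 6 + 25 = 31
= 175/31 = 175/31

175/31


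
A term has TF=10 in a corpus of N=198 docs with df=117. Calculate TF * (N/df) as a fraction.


TF * (N/df)
= 10 * (198/117)
= 10 * 22/13
= 220/13

220/13


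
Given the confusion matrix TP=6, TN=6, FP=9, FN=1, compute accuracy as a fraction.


Accuracy = (TP + TN) / (TP + TN + FP + FN)
TP + TN = 6 + 6 = 12
Total = 6 + 6 + 9 + 1 = 22
Accuracy = 12 / 22 = 6/11

6/11


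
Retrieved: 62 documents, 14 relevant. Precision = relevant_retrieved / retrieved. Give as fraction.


Precision = relevant_retrieved / total_retrieved
= 14 / 62
= 14 / (14 + 48)
= 7/31

7/31


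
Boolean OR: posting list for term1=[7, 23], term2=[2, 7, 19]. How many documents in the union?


Boolean OR: find union of posting lists
term1 docs: [7, 23]
term2 docs: [2, 7, 19]
Union: [2, 7, 19, 23]
|union| = 4

4


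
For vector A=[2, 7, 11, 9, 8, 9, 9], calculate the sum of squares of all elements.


|A|^2 = sum of squared components
A[0]^2 = 2^2 = 4
A[1]^2 = 7^2 = 49
A[2]^2 = 11^2 = 121
A[3]^2 = 9^2 = 81
A[4]^2 = 8^2 = 64
A[5]^2 = 9^2 = 81
A[6]^2 = 9^2 = 81
Sum = 4 + 49 + 121 + 81 + 64 + 81 + 81 = 481

481


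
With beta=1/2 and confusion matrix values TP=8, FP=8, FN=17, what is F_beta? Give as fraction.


P = TP/(TP+FP) = 8/16 = 1/2
R = TP/(TP+FN) = 8/25 = 8/25
beta^2 = 1/2^2 = 1/4
(1 + beta^2) = 5/4
Numerator = (1+beta^2)*P*R = 1/5
Denominator = beta^2*P + R = 1/8 + 8/25 = 89/200
F_beta = 40/89

40/89


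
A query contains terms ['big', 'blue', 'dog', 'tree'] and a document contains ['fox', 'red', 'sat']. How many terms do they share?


Query terms: ['big', 'blue', 'dog', 'tree']
Document terms: ['fox', 'red', 'sat']
Common terms: []
Overlap count = 0

0


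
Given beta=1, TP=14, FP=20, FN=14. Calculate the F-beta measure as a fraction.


P = TP/(TP+FP) = 14/34 = 7/17
R = TP/(TP+FN) = 14/28 = 1/2
beta^2 = 1^2 = 1
(1 + beta^2) = 2
Numerator = (1+beta^2)*P*R = 7/17
Denominator = beta^2*P + R = 7/17 + 1/2 = 31/34
F_beta = 14/31

14/31


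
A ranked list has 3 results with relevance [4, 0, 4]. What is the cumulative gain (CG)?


Cumulative Gain = sum of relevance scores
Position 1: rel=4, running sum=4
Position 2: rel=0, running sum=4
Position 3: rel=4, running sum=8
CG = 8

8


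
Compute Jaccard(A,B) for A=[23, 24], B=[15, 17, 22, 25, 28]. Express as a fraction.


A intersect B = []
|A intersect B| = 0
A union B = [15, 17, 22, 23, 24, 25, 28]
|A union B| = 7
Jaccard = 0/7 = 0

0


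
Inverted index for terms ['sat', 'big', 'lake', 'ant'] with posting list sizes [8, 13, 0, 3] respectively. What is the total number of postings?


Summing posting list sizes:
'sat': 8 postings
'big': 13 postings
'lake': 0 postings
'ant': 3 postings
Total = 8 + 13 + 0 + 3 = 24

24


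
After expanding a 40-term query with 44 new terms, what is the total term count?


Original terms: 40
Expansion terms: 44
Total = 40 + 44 = 84

84


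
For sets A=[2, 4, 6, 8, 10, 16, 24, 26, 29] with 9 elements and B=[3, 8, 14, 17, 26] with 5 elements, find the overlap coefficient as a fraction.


A intersect B = [8, 26]
|A intersect B| = 2
min(|A|, |B|) = min(9, 5) = 5
Overlap = 2 / 5 = 2/5

2/5


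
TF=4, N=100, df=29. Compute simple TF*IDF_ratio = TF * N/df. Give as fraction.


TF * (N/df)
= 4 * (100/29)
= 4 * 100/29
= 400/29

400/29


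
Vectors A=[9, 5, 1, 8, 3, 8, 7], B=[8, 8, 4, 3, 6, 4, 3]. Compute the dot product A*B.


Dot product = sum of element-wise products
A[0]*B[0] = 9*8 = 72
A[1]*B[1] = 5*8 = 40
A[2]*B[2] = 1*4 = 4
A[3]*B[3] = 8*3 = 24
A[4]*B[4] = 3*6 = 18
A[5]*B[5] = 8*4 = 32
A[6]*B[6] = 7*3 = 21
Sum = 72 + 40 + 4 + 24 + 18 + 32 + 21 = 211

211


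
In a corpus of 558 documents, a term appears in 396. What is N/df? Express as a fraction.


IDF ratio = N / df
= 558 / 396
= 31/22

31/22


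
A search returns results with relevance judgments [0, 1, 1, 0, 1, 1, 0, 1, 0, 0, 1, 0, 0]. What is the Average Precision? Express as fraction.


Computing P@k for each relevant position:
Position 1: not relevant
Position 2: relevant, P@2 = 1/2 = 1/2
Position 3: relevant, P@3 = 2/3 = 2/3
Position 4: not relevant
Position 5: relevant, P@5 = 3/5 = 3/5
Position 6: relevant, P@6 = 4/6 = 2/3
Position 7: not relevant
Position 8: relevant, P@8 = 5/8 = 5/8
Position 9: not relevant
Position 10: not relevant
Position 11: relevant, P@11 = 6/11 = 6/11
Position 12: not relevant
Position 13: not relevant
Sum of P@k = 1/2 + 2/3 + 3/5 + 2/3 + 5/8 + 6/11 = 4757/1320
AP = 4757/1320 / 6 = 4757/7920

4757/7920


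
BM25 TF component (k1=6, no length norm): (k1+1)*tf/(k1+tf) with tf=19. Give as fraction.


BM25 TF component = (k1+1)*tf / (k1+tf)
k1 = 6, tf = 19
Numerator = (6+1)*19 = 133
Denominator = 6 + 19 = 25
= 133/25 = 133/25

133/25


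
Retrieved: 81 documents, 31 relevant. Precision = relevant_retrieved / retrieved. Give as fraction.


Precision = relevant_retrieved / total_retrieved
= 31 / 81
= 31 / (31 + 50)
= 31/81

31/81


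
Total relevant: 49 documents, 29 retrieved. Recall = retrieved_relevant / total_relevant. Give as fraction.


Recall = retrieved_relevant / total_relevant
= 29 / 49
= 29 / (29 + 20)
= 29/49

29/49


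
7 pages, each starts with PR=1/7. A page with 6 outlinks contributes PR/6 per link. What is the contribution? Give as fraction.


Initial PR = 1/7 = 1/7
Outlinks = 6
Contribution per link = PR / outlinks
= 1/7 / 6
= 1/42

1/42


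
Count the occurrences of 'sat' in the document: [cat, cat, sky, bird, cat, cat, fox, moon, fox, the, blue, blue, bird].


Document has 13 words
Scanning for 'sat':
Term not found in document
Count = 0

0


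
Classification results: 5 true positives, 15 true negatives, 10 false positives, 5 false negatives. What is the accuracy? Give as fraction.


Accuracy = (TP + TN) / (TP + TN + FP + FN)
TP + TN = 5 + 15 = 20
Total = 5 + 15 + 10 + 5 = 35
Accuracy = 20 / 35 = 4/7

4/7


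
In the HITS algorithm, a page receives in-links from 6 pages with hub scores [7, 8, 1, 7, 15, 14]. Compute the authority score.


Authority = sum of hub scores of in-linkers
In-link 1: hub score = 7
In-link 2: hub score = 8
In-link 3: hub score = 1
In-link 4: hub score = 7
In-link 5: hub score = 15
In-link 6: hub score = 14
Authority = 7 + 8 + 1 + 7 + 15 + 14 = 52

52


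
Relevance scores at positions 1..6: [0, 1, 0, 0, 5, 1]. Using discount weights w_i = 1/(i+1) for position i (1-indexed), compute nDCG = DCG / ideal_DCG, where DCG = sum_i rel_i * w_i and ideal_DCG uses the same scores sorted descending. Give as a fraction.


Position discount weights w_i = 1/(i+1) for i=1..6:
Weights = [1/2, 1/3, 1/4, 1/5, 1/6, 1/7]
Actual relevance: [0, 1, 0, 0, 5, 1]
DCG = 0/2 + 1/3 + 0/4 + 0/5 + 5/6 + 1/7 = 55/42
Ideal relevance (sorted desc): [5, 1, 1, 0, 0, 0]
Ideal DCG = 5/2 + 1/3 + 1/4 + 0/5 + 0/6 + 0/7 = 37/12
nDCG = DCG / ideal_DCG = 55/42 / 37/12 = 110/259

110/259


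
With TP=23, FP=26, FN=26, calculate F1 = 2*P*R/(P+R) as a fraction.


F1 = 2 * P * R / (P + R)
P = TP/(TP+FP) = 23/49 = 23/49
R = TP/(TP+FN) = 23/49 = 23/49
2 * P * R = 2 * 23/49 * 23/49 = 1058/2401
P + R = 23/49 + 23/49 = 46/49
F1 = 1058/2401 / 46/49 = 23/49

23/49


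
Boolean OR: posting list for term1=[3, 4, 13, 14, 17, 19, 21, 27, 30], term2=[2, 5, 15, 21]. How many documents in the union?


Boolean OR: find union of posting lists
term1 docs: [3, 4, 13, 14, 17, 19, 21, 27, 30]
term2 docs: [2, 5, 15, 21]
Union: [2, 3, 4, 5, 13, 14, 15, 17, 19, 21, 27, 30]
|union| = 12

12


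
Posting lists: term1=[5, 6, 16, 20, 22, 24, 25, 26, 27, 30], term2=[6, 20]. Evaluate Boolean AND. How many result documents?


Boolean AND: find intersection of posting lists
term1 docs: [5, 6, 16, 20, 22, 24, 25, 26, 27, 30]
term2 docs: [6, 20]
Intersection: [6, 20]
|intersection| = 2

2


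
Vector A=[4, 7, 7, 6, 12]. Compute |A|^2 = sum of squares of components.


|A|^2 = sum of squared components
A[0]^2 = 4^2 = 16
A[1]^2 = 7^2 = 49
A[2]^2 = 7^2 = 49
A[3]^2 = 6^2 = 36
A[4]^2 = 12^2 = 144
Sum = 16 + 49 + 49 + 36 + 144 = 294

294


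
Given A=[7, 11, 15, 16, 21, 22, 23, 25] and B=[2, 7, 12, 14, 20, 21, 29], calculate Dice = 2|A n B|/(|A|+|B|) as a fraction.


A intersect B = [7, 21]
|A intersect B| = 2
|A| = 8, |B| = 7
Dice = 2*2 / (8+7)
= 4 / 15 = 4/15

4/15


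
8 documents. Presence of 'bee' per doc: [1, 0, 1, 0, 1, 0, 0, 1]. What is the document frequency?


Checking each document for 'bee':
Doc 1: present
Doc 2: absent
Doc 3: present
Doc 4: absent
Doc 5: present
Doc 6: absent
Doc 7: absent
Doc 8: present
df = sum of presences = 1 + 0 + 1 + 0 + 1 + 0 + 0 + 1 = 4

4


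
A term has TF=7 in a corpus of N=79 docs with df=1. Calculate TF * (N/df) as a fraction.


TF * (N/df)
= 7 * (79/1)
= 7 * 79
= 553

553


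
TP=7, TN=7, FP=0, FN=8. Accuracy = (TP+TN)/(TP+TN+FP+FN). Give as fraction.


Accuracy = (TP + TN) / (TP + TN + FP + FN)
TP + TN = 7 + 7 = 14
Total = 7 + 7 + 0 + 8 = 22
Accuracy = 14 / 22 = 7/11

7/11


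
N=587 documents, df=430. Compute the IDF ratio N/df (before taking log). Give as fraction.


IDF ratio = N / df
= 587 / 430
= 587/430

587/430


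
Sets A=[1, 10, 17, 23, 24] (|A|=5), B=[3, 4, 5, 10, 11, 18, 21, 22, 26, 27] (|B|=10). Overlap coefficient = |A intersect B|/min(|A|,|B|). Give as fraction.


A intersect B = [10]
|A intersect B| = 1
min(|A|, |B|) = min(5, 10) = 5
Overlap = 1 / 5 = 1/5

1/5


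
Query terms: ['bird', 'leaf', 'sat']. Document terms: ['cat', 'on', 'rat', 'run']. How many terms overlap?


Query terms: ['bird', 'leaf', 'sat']
Document terms: ['cat', 'on', 'rat', 'run']
Common terms: []
Overlap count = 0

0


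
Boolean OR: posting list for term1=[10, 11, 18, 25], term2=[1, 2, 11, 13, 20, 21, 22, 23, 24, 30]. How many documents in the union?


Boolean OR: find union of posting lists
term1 docs: [10, 11, 18, 25]
term2 docs: [1, 2, 11, 13, 20, 21, 22, 23, 24, 30]
Union: [1, 2, 10, 11, 13, 18, 20, 21, 22, 23, 24, 25, 30]
|union| = 13

13


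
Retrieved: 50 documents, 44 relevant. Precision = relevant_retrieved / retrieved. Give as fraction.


Precision = relevant_retrieved / total_retrieved
= 44 / 50
= 44 / (44 + 6)
= 22/25

22/25


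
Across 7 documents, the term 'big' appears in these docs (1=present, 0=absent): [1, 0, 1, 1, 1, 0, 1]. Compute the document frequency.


Checking each document for 'big':
Doc 1: present
Doc 2: absent
Doc 3: present
Doc 4: present
Doc 5: present
Doc 6: absent
Doc 7: present
df = sum of presences = 1 + 0 + 1 + 1 + 1 + 0 + 1 = 5

5


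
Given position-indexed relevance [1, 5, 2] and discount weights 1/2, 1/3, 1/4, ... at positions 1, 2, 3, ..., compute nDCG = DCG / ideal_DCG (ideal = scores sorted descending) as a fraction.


Position discount weights w_i = 1/(i+1) for i=1..3:
Weights = [1/2, 1/3, 1/4]
Actual relevance: [1, 5, 2]
DCG = 1/2 + 5/3 + 2/4 = 8/3
Ideal relevance (sorted desc): [5, 2, 1]
Ideal DCG = 5/2 + 2/3 + 1/4 = 41/12
nDCG = DCG / ideal_DCG = 8/3 / 41/12 = 32/41

32/41


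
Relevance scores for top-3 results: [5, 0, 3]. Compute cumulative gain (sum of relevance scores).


Cumulative Gain = sum of relevance scores
Position 1: rel=5, running sum=5
Position 2: rel=0, running sum=5
Position 3: rel=3, running sum=8
CG = 8

8


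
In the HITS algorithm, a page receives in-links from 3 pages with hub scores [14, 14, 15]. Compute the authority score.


Authority = sum of hub scores of in-linkers
In-link 1: hub score = 14
In-link 2: hub score = 14
In-link 3: hub score = 15
Authority = 14 + 14 + 15 = 43

43


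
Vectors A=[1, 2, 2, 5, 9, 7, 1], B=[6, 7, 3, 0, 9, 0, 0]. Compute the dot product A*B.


Dot product = sum of element-wise products
A[0]*B[0] = 1*6 = 6
A[1]*B[1] = 2*7 = 14
A[2]*B[2] = 2*3 = 6
A[3]*B[3] = 5*0 = 0
A[4]*B[4] = 9*9 = 81
A[5]*B[5] = 7*0 = 0
A[6]*B[6] = 1*0 = 0
Sum = 6 + 14 + 6 + 0 + 81 + 0 + 0 = 107

107


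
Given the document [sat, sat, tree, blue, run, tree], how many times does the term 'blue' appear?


Document has 6 words
Scanning for 'blue':
Found at positions: [3]
Count = 1

1


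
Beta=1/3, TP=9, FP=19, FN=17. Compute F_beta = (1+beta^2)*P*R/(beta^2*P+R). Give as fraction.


P = TP/(TP+FP) = 9/28 = 9/28
R = TP/(TP+FN) = 9/26 = 9/26
beta^2 = 1/3^2 = 1/9
(1 + beta^2) = 10/9
Numerator = (1+beta^2)*P*R = 45/364
Denominator = beta^2*P + R = 1/28 + 9/26 = 139/364
F_beta = 45/139

45/139


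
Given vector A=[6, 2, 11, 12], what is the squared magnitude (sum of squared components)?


|A|^2 = sum of squared components
A[0]^2 = 6^2 = 36
A[1]^2 = 2^2 = 4
A[2]^2 = 11^2 = 121
A[3]^2 = 12^2 = 144
Sum = 36 + 4 + 121 + 144 = 305

305


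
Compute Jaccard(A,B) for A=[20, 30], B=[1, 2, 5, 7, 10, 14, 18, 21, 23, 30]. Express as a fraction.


A intersect B = [30]
|A intersect B| = 1
A union B = [1, 2, 5, 7, 10, 14, 18, 20, 21, 23, 30]
|A union B| = 11
Jaccard = 1/11 = 1/11

1/11


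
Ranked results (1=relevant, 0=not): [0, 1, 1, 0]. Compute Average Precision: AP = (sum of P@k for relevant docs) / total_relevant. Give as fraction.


Computing P@k for each relevant position:
Position 1: not relevant
Position 2: relevant, P@2 = 1/2 = 1/2
Position 3: relevant, P@3 = 2/3 = 2/3
Position 4: not relevant
Sum of P@k = 1/2 + 2/3 = 7/6
AP = 7/6 / 2 = 7/12

7/12


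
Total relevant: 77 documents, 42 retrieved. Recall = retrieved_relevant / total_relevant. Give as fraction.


Recall = retrieved_relevant / total_relevant
= 42 / 77
= 42 / (42 + 35)
= 6/11

6/11


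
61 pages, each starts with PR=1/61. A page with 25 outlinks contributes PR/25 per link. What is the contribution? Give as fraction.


Initial PR = 1/61 = 1/61
Outlinks = 25
Contribution per link = PR / outlinks
= 1/61 / 25
= 1/1525

1/1525


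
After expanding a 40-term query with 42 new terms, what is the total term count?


Original terms: 40
Expansion terms: 42
Total = 40 + 42 = 82

82


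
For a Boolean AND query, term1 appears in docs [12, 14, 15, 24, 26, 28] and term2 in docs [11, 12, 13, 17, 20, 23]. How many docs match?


Boolean AND: find intersection of posting lists
term1 docs: [12, 14, 15, 24, 26, 28]
term2 docs: [11, 12, 13, 17, 20, 23]
Intersection: [12]
|intersection| = 1

1


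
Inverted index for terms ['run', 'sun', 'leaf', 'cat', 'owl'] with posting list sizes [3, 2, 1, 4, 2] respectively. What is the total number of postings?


Summing posting list sizes:
'run': 3 postings
'sun': 2 postings
'leaf': 1 postings
'cat': 4 postings
'owl': 2 postings
Total = 3 + 2 + 1 + 4 + 2 = 12

12


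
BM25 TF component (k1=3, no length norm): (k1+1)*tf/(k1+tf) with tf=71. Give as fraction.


BM25 TF component = (k1+1)*tf / (k1+tf)
k1 = 3, tf = 71
Numerator = (3+1)*71 = 284
Denominator = 3 + 71 = 74
= 284/74 = 142/37

142/37


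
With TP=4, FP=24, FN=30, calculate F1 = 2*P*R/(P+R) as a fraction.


F1 = 2 * P * R / (P + R)
P = TP/(TP+FP) = 4/28 = 1/7
R = TP/(TP+FN) = 4/34 = 2/17
2 * P * R = 2 * 1/7 * 2/17 = 4/119
P + R = 1/7 + 2/17 = 31/119
F1 = 4/119 / 31/119 = 4/31

4/31


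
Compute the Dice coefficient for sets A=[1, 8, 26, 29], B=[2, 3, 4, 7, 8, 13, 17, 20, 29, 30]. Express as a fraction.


A intersect B = [8, 29]
|A intersect B| = 2
|A| = 4, |B| = 10
Dice = 2*2 / (4+10)
= 4 / 14 = 2/7

2/7


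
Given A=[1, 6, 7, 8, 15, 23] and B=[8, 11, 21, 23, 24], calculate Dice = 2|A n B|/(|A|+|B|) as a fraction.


A intersect B = [8, 23]
|A intersect B| = 2
|A| = 6, |B| = 5
Dice = 2*2 / (6+5)
= 4 / 11 = 4/11

4/11


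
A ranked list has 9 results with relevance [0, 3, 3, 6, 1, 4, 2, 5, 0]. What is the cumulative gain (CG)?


Cumulative Gain = sum of relevance scores
Position 1: rel=0, running sum=0
Position 2: rel=3, running sum=3
Position 3: rel=3, running sum=6
Position 4: rel=6, running sum=12
Position 5: rel=1, running sum=13
Position 6: rel=4, running sum=17
Position 7: rel=2, running sum=19
Position 8: rel=5, running sum=24
Position 9: rel=0, running sum=24
CG = 24

24


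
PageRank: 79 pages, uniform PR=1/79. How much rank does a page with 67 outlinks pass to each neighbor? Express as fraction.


Initial PR = 1/79 = 1/79
Outlinks = 67
Contribution per link = PR / outlinks
= 1/79 / 67
= 1/5293

1/5293


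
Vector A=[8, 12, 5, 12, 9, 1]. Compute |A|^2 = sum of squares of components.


|A|^2 = sum of squared components
A[0]^2 = 8^2 = 64
A[1]^2 = 12^2 = 144
A[2]^2 = 5^2 = 25
A[3]^2 = 12^2 = 144
A[4]^2 = 9^2 = 81
A[5]^2 = 1^2 = 1
Sum = 64 + 144 + 25 + 144 + 81 + 1 = 459

459


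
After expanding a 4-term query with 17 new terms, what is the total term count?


Original terms: 4
Expansion terms: 17
Total = 4 + 17 = 21

21
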